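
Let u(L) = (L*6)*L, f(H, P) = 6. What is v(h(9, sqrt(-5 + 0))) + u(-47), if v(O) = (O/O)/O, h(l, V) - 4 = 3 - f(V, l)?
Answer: 13255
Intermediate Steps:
u(L) = 6*L**2 (u(L) = (6*L)*L = 6*L**2)
h(l, V) = 1 (h(l, V) = 4 + (3 - 1*6) = 4 + (3 - 6) = 4 - 3 = 1)
v(O) = 1/O
v(h(9, sqrt(-5 + 0))) + u(-47) = 1/1 + 6*(-47)**2 = 1 + 6*2209 = 1 + 13254 = 13255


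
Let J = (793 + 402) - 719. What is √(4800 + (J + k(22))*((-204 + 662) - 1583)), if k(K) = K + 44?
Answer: 5*I*√24198 ≈ 777.79*I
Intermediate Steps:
k(K) = 44 + K
J = 476 (J = 1195 - 719 = 476)
√(4800 + (J + k(22))*((-204 + 662) - 1583)) = √(4800 + (476 + (44 + 22))*((-204 + 662) - 1583)) = √(4800 + (476 + 66)*(458 - 1583)) = √(4800 + 542*(-1125)) = √(4800 - 609750) = √(-604950) = 5*I*√24198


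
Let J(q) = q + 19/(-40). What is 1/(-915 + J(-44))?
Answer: -40/38379 ≈ -0.0010422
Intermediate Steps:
J(q) = -19/40 + q (J(q) = q + 19*(-1/40) = q - 19/40 = -19/40 + q)
1/(-915 + J(-44)) = 1/(-915 + (-19/40 - 44)) = 1/(-915 - 1779/40) = 1/(-38379/40) = -40/38379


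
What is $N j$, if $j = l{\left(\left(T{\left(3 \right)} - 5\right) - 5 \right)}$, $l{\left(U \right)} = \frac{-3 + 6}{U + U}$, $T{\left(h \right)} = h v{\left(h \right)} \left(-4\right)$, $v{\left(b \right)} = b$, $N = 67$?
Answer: $- \frac{201}{92} \approx -2.1848$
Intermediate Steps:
$T{\left(h \right)} = - 4 h^{2}$ ($T{\left(h \right)} = h h \left(-4\right) = h^{2} \left(-4\right) = - 4 h^{2}$)
$l{\left(U \right)} = \frac{3}{2 U}$
$j = - \frac{3}{92}$ ($j = \frac{3}{2 \left(\left(- 4 \cdot 3^{2} - 5\right) - 5\right)} = \frac{3}{2 \left(\left(\left(-4\right) 9 - 5\right) - 5\right)} = \frac{3}{2 \left(\left(-36 - 5\right) - 5\right)} = \frac{3}{2 \left(-41 - 5\right)} = \frac{3}{2 \left(-46\right)} = \frac{3}{2} \left(- \frac{1}{46}\right) = - \frac{3}{92} \approx -0.032609$)
$N j = 67 \left(- \frac{3}{92}\right) = - \frac{201}{92}$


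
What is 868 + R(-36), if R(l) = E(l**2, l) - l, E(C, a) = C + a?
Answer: 2164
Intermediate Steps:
R(l) = l**2 (R(l) = (l**2 + l) - l = (l + l**2) - l = l**2)
868 + R(-36) = 868 + (-36)**2 = 868 + 1296 = 2164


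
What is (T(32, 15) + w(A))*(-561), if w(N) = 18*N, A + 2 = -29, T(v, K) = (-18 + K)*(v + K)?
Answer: 392139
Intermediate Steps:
T(v, K) = (-18 + K)*(K + v)
A = -31 (A = -2 - 29 = -31)
(T(32, 15) + w(A))*(-561) = ((15² - 18*15 - 18*32 + 15*32) + 18*(-31))*(-561) = ((225 - 270 - 576 + 480) - 558)*(-561) = (-141 - 558)*(-561) = -699*(-561) = 392139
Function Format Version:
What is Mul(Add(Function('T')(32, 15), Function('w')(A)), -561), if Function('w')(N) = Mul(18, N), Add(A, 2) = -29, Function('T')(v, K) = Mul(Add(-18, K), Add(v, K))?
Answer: 392139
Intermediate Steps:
Function('T')(v, K) = Mul(Add(-18, K), Add(K, v))
A = -31 (A = Add(-2, -29) = -31)
Mul(Add(Function('T')(32, 15), Function('w')(A)), -561) = Mul(Add(Add(Pow(15, 2), Mul(-18, 15), Mul(-18, 32), Mul(15, 32)), Mul(18, -31)), -561) = Mul(Add(Add(225, -270, -576, 480), -558), -561) = Mul(Add(-141, -558), -561) = Mul(-699, -561) = 392139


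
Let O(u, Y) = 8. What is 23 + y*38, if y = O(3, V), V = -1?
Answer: 327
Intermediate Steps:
y = 8
23 + y*38 = 23 + 8*38 = 23 + 304 = 327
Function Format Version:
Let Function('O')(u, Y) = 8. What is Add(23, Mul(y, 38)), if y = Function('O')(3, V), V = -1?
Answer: 327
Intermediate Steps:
y = 8
Add(23, Mul(y, 38)) = Add(23, Mul(8, 38)) = Add(23, 304) = 327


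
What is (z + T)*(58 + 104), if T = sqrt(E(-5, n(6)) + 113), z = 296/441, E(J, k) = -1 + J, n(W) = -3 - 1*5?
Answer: 5328/49 + 162*sqrt(107) ≈ 1784.5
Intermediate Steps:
n(W) = -8 (n(W) = -3 - 5 = -8)
z = 296/441 (z = 296*(1/441) = 296/441 ≈ 0.67120)
T = sqrt(107) (T = sqrt((-1 - 5) + 113) = sqrt(-6 + 113) = sqrt(107) ≈ 10.344)
(z + T)*(58 + 104) = (296/441 + sqrt(107))*(58 + 104) = (296/441 + sqrt(107))*162 = 5328/49 + 162*sqrt(107)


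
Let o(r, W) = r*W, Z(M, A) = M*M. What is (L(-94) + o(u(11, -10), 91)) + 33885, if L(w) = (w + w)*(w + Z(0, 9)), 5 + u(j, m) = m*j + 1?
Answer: 41183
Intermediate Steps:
Z(M, A) = M²
u(j, m) = -4 + j*m (u(j, m) = -5 + (m*j + 1) = -5 + (j*m + 1) = -5 + (1 + j*m) = -4 + j*m)
L(w) = 2*w² (L(w) = (w + w)*(w + 0²) = (2*w)*(w + 0) = (2*w)*w = 2*w²)
o(r, W) = W*r
(L(-94) + o(u(11, -10), 91)) + 33885 = (2*(-94)² + 91*(-4 + 11*(-10))) + 33885 = (2*8836 + 91*(-4 - 110)) + 33885 = (17672 + 91*(-114)) + 33885 = (17672 - 10374) + 33885 = 7298 + 33885 = 41183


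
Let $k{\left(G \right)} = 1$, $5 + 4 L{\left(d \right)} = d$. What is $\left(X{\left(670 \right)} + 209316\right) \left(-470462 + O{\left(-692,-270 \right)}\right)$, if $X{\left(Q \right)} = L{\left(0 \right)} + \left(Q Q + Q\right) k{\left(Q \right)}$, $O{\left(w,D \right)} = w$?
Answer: $- \frac{620872371003}{2} \approx -3.1044 \cdot 10^{11}$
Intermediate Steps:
$L{\left(d \right)} = - \frac{5}{4} + \frac{d}{4}$
$X{\left(Q \right)} = - \frac{5}{4} + Q + Q^{2}$ ($X{\left(Q \right)} = \left(- \frac{5}{4} + \frac{1}{4} \cdot 0\right) + \left(Q Q + Q\right) 1 = \left(- \frac{5}{4} + 0\right) + \left(Q^{2} + Q\right) 1 = - \frac{5}{4} + \left(Q + Q^{2}\right) 1 = - \frac{5}{4} + \left(Q + Q^{2}\right) = - \frac{5}{4} + Q + Q^{2}$)
$\left(X{\left(670 \right)} + 209316\right) \left(-470462 + O{\left(-692,-270 \right)}\right) = \left(\left(- \frac{5}{4} + 670 + 670^{2}\right) + 209316\right) \left(-470462 - 692\right) = \left(\left(- \frac{5}{4} + 670 + 448900\right) + 209316\right) \left(-471154\right) = \left(\frac{1798275}{4} + 209316\right) \left(-471154\right) = \frac{2635539}{4} \left(-471154\right) = - \frac{620872371003}{2}$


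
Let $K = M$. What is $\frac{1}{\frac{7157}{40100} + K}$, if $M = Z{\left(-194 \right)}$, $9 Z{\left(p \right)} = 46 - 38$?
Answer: $\frac{360900}{385213} \approx 0.93688$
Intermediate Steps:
$Z{\left(p \right)} = \frac{8}{9}$ ($Z{\left(p \right)} = \frac{46 - 38}{9} = \frac{1}{9} \cdot 8 = \frac{8}{9}$)
$M = \frac{8}{9} \approx 0.88889$
$K = \frac{8}{9} \approx 0.88889$
$\frac{1}{\frac{7157}{40100} + K} = \frac{1}{\frac{7157}{40100} + \frac{8}{9}} = \frac{1}{\frac{385213}{360900}} = \frac{360900}{385213}$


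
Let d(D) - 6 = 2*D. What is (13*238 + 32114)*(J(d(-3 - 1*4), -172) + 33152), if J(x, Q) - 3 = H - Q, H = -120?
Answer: 1169152056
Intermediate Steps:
d(D) = 6 + 2*D
J(x, Q) = -117 - Q (J(x, Q) = 3 + (-120 - Q) = -117 - Q)
(13*238 + 32114)*(J(d(-3 - 1*4), -172) + 33152) = (13*238 + 32114)*((-117 - 1*(-172)) + 33152) = (3094 + 32114)*((-117 + 172) + 33152) = 35208*(55 + 33152) = 35208*33207 = 1169152056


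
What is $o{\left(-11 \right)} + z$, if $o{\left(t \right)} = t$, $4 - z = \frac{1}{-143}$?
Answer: $- \frac{1000}{143} \approx -6.993$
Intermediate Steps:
$z = \frac{573}{143}$ ($z = 4 - \frac{1}{-143} = 4 - - \frac{1}{143} = 4 + \frac{1}{143} = \frac{573}{143} \approx 4.007$)
$o{\left(-11 \right)} + z = -11 + \frac{573}{143} = - \frac{1000}{143}$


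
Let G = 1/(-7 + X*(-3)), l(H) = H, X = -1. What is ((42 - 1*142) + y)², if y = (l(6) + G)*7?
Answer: 57121/16 ≈ 3570.1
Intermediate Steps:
G = -¼ (G = 1/(-7 - 1*(-3)) = 1/(-7 + 3) = 1/(-4) = -¼ ≈ -0.25000)
y = 161/4 (y = (6 - ¼)*7 = (23/4)*7 = 161/4 ≈ 40.250)
((42 - 1*142) + y)² = ((42 - 1*142) + 161/4)² = ((42 - 142) + 161/4)² = (-100 + 161/4)² = (-239/4)² = 57121/16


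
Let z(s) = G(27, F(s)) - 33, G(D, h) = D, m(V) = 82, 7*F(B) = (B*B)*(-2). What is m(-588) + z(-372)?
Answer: 76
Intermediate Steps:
F(B) = -2*B**2/7 (F(B) = ((B*B)*(-2))/7 = (B**2*(-2))/7 = (-2*B**2)/7 = -2*B**2/7)
z(s) = -6 (z(s) = 27 - 33 = -6)
m(-588) + z(-372) = 82 - 6 = 76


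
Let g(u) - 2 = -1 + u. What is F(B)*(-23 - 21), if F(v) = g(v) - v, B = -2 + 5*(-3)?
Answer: -44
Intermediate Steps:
g(u) = 1 + u (g(u) = 2 + (-1 + u) = 1 + u)
B = -17 (B = -2 - 15 = -17)
F(v) = 1 (F(v) = (1 + v) - v = 1)
F(B)*(-23 - 21) = 1*(-23 - 21) = 1*(-44) = -44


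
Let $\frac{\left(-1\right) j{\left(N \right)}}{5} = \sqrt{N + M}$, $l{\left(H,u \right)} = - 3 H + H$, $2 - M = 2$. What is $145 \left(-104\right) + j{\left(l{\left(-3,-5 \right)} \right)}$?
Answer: $-15080 - 5 \sqrt{6} \approx -15092.0$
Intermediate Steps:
$M = 0$ ($M = 2 - 2 = 0$)
$l{\left(H,u \right)} = - 2 H$
$j{\left(N \right)} = - 5 \sqrt{N}$ ($j{\left(N \right)} = - 5 \sqrt{N + 0} = - 5 \sqrt{N}$)
$145 \left(-104\right) + j{\left(l{\left(-3,-5 \right)} \right)} = 145 \left(-104\right) - 5 \sqrt{\left(-2\right) \left(-3\right)} = -15080 - 5 \sqrt{6}$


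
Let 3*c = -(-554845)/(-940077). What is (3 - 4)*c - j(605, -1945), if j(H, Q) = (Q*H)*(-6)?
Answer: -19911817386005/2820231 ≈ -7.0604e+6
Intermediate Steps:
j(H, Q) = -6*H*Q (j(H, Q) = (H*Q)*(-6) = -6*H*Q)
c = -554845/2820231 (c = (-(-554845)/(-940077))/3 = (-(-554845)*(-1)/940077)/3 = (-1*554845/940077)/3 = (⅓)*(-554845/940077) = -554845/2820231 ≈ -0.19674)
(3 - 4)*c - j(605, -1945) = (3 - 4)*(-554845/2820231) - (-6)*605*(-1945) = -1*(-554845/2820231) - 1*7060350 = 554845/2820231 - 7060350 = -19911817386005/2820231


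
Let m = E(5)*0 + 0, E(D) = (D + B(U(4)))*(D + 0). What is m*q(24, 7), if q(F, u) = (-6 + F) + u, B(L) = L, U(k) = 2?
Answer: 0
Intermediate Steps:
q(F, u) = -6 + F + u
E(D) = D*(2 + D) (E(D) = (D + 2)*(D + 0) = (2 + D)*D = D*(2 + D))
m = 0 (m = (5*(2 + 5))*0 + 0 = (5*7)*0 + 0 = 35*0 + 0 = 0 + 0 = 0)
m*q(24, 7) = 0*(-6 + 24 + 7) = 0*25 = 0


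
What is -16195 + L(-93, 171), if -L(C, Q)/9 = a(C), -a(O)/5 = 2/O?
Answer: -502075/31 ≈ -16196.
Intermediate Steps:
a(O) = -10/O
L(C, Q) = 90/C (L(C, Q) = -(-90)/C = 90/C)
-16195 + L(-93, 171) = -16195 + 90/(-93) = -16195 + 90*(-1/93) = -16195 - 30/31 = -502075/31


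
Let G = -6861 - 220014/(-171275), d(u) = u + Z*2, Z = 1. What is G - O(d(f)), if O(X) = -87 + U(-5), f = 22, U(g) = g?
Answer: -68184733/10075 ≈ -6767.7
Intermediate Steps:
d(u) = 2 + u (d(u) = u + 1*2 = u + 2 = 2 + u)
O(X) = -92 (O(X) = -87 - 5 = -92)
G = -69111633/10075 (G = -6861 - 220014*(-1/171275) = -6861 + 12942/10075 = -69111633/10075 ≈ -6859.7)
G - O(d(f)) = -69111633/10075 - 1*(-92) = -69111633/10075 + 92 = -68184733/10075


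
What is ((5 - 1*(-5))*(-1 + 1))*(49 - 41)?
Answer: 0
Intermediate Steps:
((5 - 1*(-5))*(-1 + 1))*(49 - 41) = ((5 + 5)*0)*8 = (10*0)*8 = 0*8 = 0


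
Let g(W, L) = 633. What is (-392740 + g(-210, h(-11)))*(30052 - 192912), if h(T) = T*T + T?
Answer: 63858546020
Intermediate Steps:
h(T) = T + T² (h(T) = T² + T = T + T²)
(-392740 + g(-210, h(-11)))*(30052 - 192912) = (-392740 + 633)*(30052 - 192912) = -392107*(-162860) = 63858546020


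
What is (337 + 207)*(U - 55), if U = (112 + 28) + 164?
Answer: 135456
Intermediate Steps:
U = 304 (U = 140 + 164 = 304)
(337 + 207)*(U - 55) = (337 + 207)*(304 - 55) = 544*249 = 135456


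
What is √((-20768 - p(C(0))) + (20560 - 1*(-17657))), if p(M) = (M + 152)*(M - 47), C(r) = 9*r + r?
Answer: √24593 ≈ 156.82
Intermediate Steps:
C(r) = 10*r
p(M) = (-47 + M)*(152 + M) (p(M) = (152 + M)*(-47 + M) = (-47 + M)*(152 + M))
√((-20768 - p(C(0))) + (20560 - 1*(-17657))) = √((-20768 - (-7144 + (10*0)² + 105*(10*0))) + (20560 - 1*(-17657))) = √((-20768 - (-7144 + 0² + 105*0)) + (20560 + 17657)) = √((-20768 - (-7144 + 0 + 0)) + 38217) = √((-20768 - 1*(-7144)) + 38217) = √((-20768 + 7144) + 38217) = √(-13624 + 38217) = √24593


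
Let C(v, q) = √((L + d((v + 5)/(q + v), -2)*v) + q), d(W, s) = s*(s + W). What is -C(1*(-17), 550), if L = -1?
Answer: -√136429345/533 ≈ -21.914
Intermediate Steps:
d(W, s) = s*(W + s)
C(v, q) = √(-1 + q + v*(4 - 2*(5 + v)/(q + v))) (C(v, q) = √((-1 + (-2*((v + 5)/(q + v) - 2))*v) + q) = √((-1 + (-2*((5 + v)/(q + v) - 2))*v) + q) = √((-1 + (-2*(-2 + (5 + v)/(q + v)))*v) + q) = √((-1 + (4 - 2*(5 + v)/(q + v))*v) + q) = √((-1 + v*(4 - 2*(5 + v)/(q + v))) + q) = √(-1 + q + v*(4 - 2*(5 + v)/(q + v))))
-C(1*(-17), 550) = -√(((-1 + 550)*(550 + 1*(-17)) + 2*(1*(-17))*(-5 + 1*(-17) + 2*550))/(550 + 1*(-17))) = -√((549*(550 - 17) + 2*(-17)*(-5 - 17 + 1100))/(550 - 17)) = -√((549*533 + 2*(-17)*1078)/533) = -√((292617 - 36652)/533) = -√((1/533)*255965) = -√(255965/533) = -√136429345/533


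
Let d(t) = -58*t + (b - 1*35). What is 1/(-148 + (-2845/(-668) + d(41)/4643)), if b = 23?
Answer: -3101524/447412737 ≈ -0.0069321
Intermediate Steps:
d(t) = -12 - 58*t (d(t) = -58*t + (23 - 1*35) = -58*t + (23 - 35) = -58*t - 12 = -12 - 58*t)
1/(-148 + (-2845/(-668) + d(41)/4643)) = 1/(-148 + (-2845/(-668) + (-12 - 58*41)/4643)) = 1/(-148 + (-2845*(-1/668) + (-12 - 2378)*(1/4643))) = 1/(-148 + (2845/668 - 2390*1/4643)) = 1/(-148 + (2845/668 - 2390/4643)) = 1/(-148 + 11612815/3101524) = 1/(-447412737/3101524) = -3101524/447412737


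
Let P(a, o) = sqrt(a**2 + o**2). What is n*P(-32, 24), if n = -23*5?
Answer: -4600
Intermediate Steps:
n = -115
n*P(-32, 24) = -115*sqrt((-32)**2 + 24**2) = -115*sqrt(1024 + 576) = -115*sqrt(1600) = -115*40 = -4600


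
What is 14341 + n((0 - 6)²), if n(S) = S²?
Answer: 15637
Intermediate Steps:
14341 + n((0 - 6)²) = 14341 + ((0 - 6)²)² = 14341 + ((-6)²)² = 14341 + 36² = 14341 + 1296 = 15637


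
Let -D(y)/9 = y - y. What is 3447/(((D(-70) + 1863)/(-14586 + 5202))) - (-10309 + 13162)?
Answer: -60647/3 ≈ -20216.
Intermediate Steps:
D(y) = 0 (D(y) = -9*(y - y) = -9*0 = 0)
3447/(((D(-70) + 1863)/(-14586 + 5202))) - (-10309 + 13162) = 3447/(((0 + 1863)/(-14586 + 5202))) - (-10309 + 13162) = 3447/((1863/(-9384))) - 1*2853 = 3447/((1863*(-1/9384))) - 2853 = 3447/(-27/136) - 2853 = 3447*(-136/27) - 2853 = -52088/3 - 2853 = -60647/3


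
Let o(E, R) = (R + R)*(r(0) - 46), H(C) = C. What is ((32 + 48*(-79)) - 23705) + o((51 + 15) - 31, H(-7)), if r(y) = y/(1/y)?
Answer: -26821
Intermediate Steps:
r(y) = y**2 (r(y) = y*y = y**2)
o(E, R) = -92*R (o(E, R) = (R + R)*(0**2 - 46) = (2*R)*(0 - 46) = (2*R)*(-46) = -92*R)
((32 + 48*(-79)) - 23705) + o((51 + 15) - 31, H(-7)) = ((32 + 48*(-79)) - 23705) - 92*(-7) = ((32 - 3792) - 23705) + 644 = (-3760 - 23705) + 644 = -27465 + 644 = -26821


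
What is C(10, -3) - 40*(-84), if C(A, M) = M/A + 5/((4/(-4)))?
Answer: 33547/10 ≈ 3354.7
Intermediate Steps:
C(A, M) = -5 + M/A (C(A, M) = M/A + 5/((4*(-¼))) = M/A + 5/(-1) = M/A + 5*(-1) = M/A - 5 = -5 + M/A)
C(10, -3) - 40*(-84) = (-5 - 3/10) - 40*(-84) = (-5 - 3*⅒) + 3360 = (-5 - 3/10) + 3360 = -53/10 + 3360 = 33547/10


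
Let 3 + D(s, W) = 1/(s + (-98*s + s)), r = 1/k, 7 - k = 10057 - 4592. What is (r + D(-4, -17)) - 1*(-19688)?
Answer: 20628622697/1047936 ≈ 19685.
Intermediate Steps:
k = -5458 (k = 7 - (10057 - 4592) = 7 - 1*5465 = 7 - 5465 = -5458)
r = -1/5458 (r = 1/(-5458) = -1/5458 ≈ -0.00018322)
D(s, W) = -3 - 1/(96*s) (D(s, W) = -3 + 1/(s + (-98*s + s)) = -3 + 1/(s - 97*s) = -3 + 1/(-96*s) = -3 - 1/(96*s))
(r + D(-4, -17)) - 1*(-19688) = (-1/5458 + (-3 - 1/96/(-4))) - 1*(-19688) = (-1/5458 + (-3 - 1/96*(-1/4))) + 19688 = (-1/5458 + (-3 + 1/384)) + 19688 = (-1/5458 - 1151/384) + 19688 = -3141271/1047936 + 19688 = 20628622697/1047936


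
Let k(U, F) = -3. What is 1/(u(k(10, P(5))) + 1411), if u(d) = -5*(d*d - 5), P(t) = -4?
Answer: 1/1391 ≈ 0.00071891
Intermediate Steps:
u(d) = 25 - 5*d**2 (u(d) = -5*(d**2 - 5) = -5*(-5 + d**2) = 25 - 5*d**2)
1/(u(k(10, P(5))) + 1411) = 1/((25 - 5*(-3)**2) + 1411) = 1/((25 - 5*9) + 1411) = 1/((25 - 45) + 1411) = 1/(-20 + 1411) = 1/1391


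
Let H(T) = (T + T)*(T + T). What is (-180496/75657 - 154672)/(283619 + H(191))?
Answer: -11702200000/32497934751 ≈ -0.36009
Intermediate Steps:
H(T) = 4*T² (H(T) = (2*T)*(2*T) = 4*T²)
(-180496/75657 - 154672)/(283619 + H(191)) = (-180496/75657 - 154672)/(283619 + 4*191²) = (-180496*1/75657 - 154672)/(283619 + 4*36481) = (-180496/75657 - 154672)/(283619 + 145924) = -11702200000/75657/429543 = -11702200000/75657*1/429543 = -11702200000/32497934751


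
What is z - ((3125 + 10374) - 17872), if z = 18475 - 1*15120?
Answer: 7728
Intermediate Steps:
z = 3355 (z = 18475 - 15120 = 3355)
z - ((3125 + 10374) - 17872) = 3355 - ((3125 + 10374) - 17872) = 3355 - (13499 - 17872) = 3355 - 1*(-4373) = 3355 + 4373 = 7728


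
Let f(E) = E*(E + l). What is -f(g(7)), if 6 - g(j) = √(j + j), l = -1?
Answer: -44 + 11*√14 ≈ -2.8418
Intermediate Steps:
g(j) = 6 - √2*√j (g(j) = 6 - √(j + j) = 6 - √(2*j) = 6 - √2*√j)
f(E) = E*(-1 + E) (f(E) = E*(E - 1) = E*(-1 + E))
-f(g(7)) = -(6 - √2*√7)*(-1 + (6 - √2*√7)) = -(6 - √14)*(-1 + (6 - √14)) = -(6 - √14)*(5 - √14) = -(5 - √14)*(6 - √14)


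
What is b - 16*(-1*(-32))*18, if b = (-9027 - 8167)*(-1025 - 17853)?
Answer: 324579116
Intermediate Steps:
b = 324588332 (b = -17194*(-18878) = 324588332)
b - 16*(-1*(-32))*18 = 324588332 - 16*(-1*(-32))*18 = 324588332 - 16*32*18 = 324588332 - 512*18 = 324588332 - 1*9216 = 324588332 - 9216 = 324579116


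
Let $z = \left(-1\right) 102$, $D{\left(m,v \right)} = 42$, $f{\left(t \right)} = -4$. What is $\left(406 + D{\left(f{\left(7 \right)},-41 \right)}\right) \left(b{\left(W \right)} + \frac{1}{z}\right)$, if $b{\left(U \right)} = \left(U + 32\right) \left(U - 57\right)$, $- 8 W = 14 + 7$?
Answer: $- \frac{40018139}{51} \approx -7.8467 \cdot 10^{5}$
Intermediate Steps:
$W = - \frac{21}{8}$ ($W = - \frac{14 + 7}{8} = \left(- \frac{1}{8}\right) 21 = - \frac{21}{8} \approx -2.625$)
$b{\left(U \right)} = \left(-57 + U\right) \left(32 + U\right)$ ($b{\left(U \right)} = \left(32 + U\right) \left(-57 + U\right) = \left(-57 + U\right) \left(32 + U\right)$)
$z = -102$
$\left(406 + D{\left(f{\left(7 \right)},-41 \right)}\right) \left(b{\left(W \right)} + \frac{1}{z}\right) = \left(406 + 42\right) \left(\left(-1824 + \left(- \frac{21}{8}\right)^{2} - - \frac{525}{8}\right) + \frac{1}{-102}\right) = 448 \left(\left(-1824 + \frac{441}{64} + \frac{525}{8}\right) - \frac{1}{102}\right) = 448 \left(- \frac{112095}{64} - \frac{1}{102}\right) = 448 \left(- \frac{5716877}{3264}\right) = - \frac{40018139}{51}$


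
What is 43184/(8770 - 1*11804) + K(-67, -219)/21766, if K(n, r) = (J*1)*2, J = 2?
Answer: -234982702/16509511 ≈ -14.233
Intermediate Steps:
K(n, r) = 4 (K(n, r) = (2*1)*2 = 2*2 = 4)
43184/(8770 - 1*11804) + K(-67, -219)/21766 = 43184/(8770 - 1*11804) + 4/21766 = 43184/(8770 - 11804) + 4*(1/21766) = 43184/(-3034) + 2/10883 = 43184*(-1/3034) + 2/10883 = -21592/1517 + 2/10883 = -234982702/16509511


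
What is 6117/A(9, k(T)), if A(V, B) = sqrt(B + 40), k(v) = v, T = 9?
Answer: 6117/7 ≈ 873.86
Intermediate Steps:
A(V, B) = sqrt(40 + B)
6117/A(9, k(T)) = 6117/(sqrt(40 + 9)) = 6117/(sqrt(49)) = 6117/7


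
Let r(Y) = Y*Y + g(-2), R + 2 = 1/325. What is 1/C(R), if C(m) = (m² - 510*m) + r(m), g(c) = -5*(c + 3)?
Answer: 105625/107886027 ≈ 0.00097904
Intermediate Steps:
g(c) = -15 - 5*c (g(c) = -5*(3 + c) = -15 - 5*c)
R = -649/325 (R = -2 + 1/325 = -649/325 ≈ -1.9969)
r(Y) = -5 + Y² (r(Y) = Y*Y + (-15 - 5*(-2)) = Y² + (-15 + 10) = Y² - 5 = -5 + Y²)
C(m) = -5 - 510*m + 2*m² (C(m) = (m² - 510*m) + (-5 + m²) = -5 - 510*m + 2*m²)
1/C(R) = 1/(-5 - 510*(-649/325) + 2*(-649/325)²) = 1/(-5 + 66198/65 + 2*(421201/105625)) = 1/(-5 + 66198/65 + 842402/105625) = 1/(107886027/105625) = 105625/107886027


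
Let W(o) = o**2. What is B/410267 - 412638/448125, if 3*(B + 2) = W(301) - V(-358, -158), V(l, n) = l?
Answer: -8195034209/9676363125 ≈ -0.84691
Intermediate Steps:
B = 90953/3 (B = -2 + (301**2 - 1*(-358))/3 = -2 + (90601 + 358)/3 = -2 + (1/3)*90959 = -2 + 90959/3 = 90953/3 ≈ 30318.)
B/410267 - 412638/448125 = (90953/3)/410267 - 412638/448125 = (90953/3)*(1/410267) - 412638*1/448125 = 4787/64779 - 137546/149375 = -8195034209/9676363125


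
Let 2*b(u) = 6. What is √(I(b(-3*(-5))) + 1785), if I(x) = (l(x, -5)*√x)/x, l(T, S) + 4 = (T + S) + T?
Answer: √(1785 - √3) ≈ 42.229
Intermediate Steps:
b(u) = 3 (b(u) = (½)*6 = 3)
l(T, S) = -4 + S + 2*T (l(T, S) = -4 + ((T + S) + T) = -4 + ((S + T) + T) = -4 + (S + 2*T) = -4 + S + 2*T)
I(x) = (-9 + 2*x)/√x (I(x) = ((-4 - 5 + 2*x)*√x)/x = ((-9 + 2*x)*√x)/x = (√x*(-9 + 2*x))/x = (-9 + 2*x)/√x)
√(I(b(-3*(-5))) + 1785) = √((-9 + 2*3)/√3 + 1785) = √((√3/3)*(-9 + 6) + 1785) = √((√3/3)*(-3) + 1785) = √(-√3 + 1785) = √(1785 - √3)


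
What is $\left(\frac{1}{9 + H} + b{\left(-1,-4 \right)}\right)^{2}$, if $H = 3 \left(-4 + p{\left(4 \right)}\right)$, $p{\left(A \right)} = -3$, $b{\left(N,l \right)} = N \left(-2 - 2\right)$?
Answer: $\frac{2209}{144} \approx 15.34$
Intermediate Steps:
$b{\left(N,l \right)} = - 4 N$ ($b{\left(N,l \right)} = N \left(-4\right) = - 4 N$)
$H = -21$ ($H = 3 \left(-4 - 3\right) = 3 \left(-7\right) = -21$)
$\left(\frac{1}{9 + H} + b{\left(-1,-4 \right)}\right)^{2} = \left(\frac{1}{9 - 21} - -4\right)^{2} = \left(\frac{1}{-12} + 4\right)^{2} = \left(- \frac{1}{12} + 4\right)^{2} = \left(\frac{47}{12}\right)^{2} = \frac{2209}{144}$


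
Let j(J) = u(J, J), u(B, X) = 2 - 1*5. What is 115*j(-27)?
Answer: -345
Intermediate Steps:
u(B, X) = -3 (u(B, X) = 2 - 5 = -3)
j(J) = -3
115*j(-27) = 115*(-3) = -345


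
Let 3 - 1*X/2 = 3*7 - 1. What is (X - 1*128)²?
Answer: 26244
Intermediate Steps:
X = -34 (X = 6 - 2*(3*7 - 1) = 6 - 2*(21 - 1) = 6 - 2*20 = 6 - 40 = -34)
(X - 1*128)² = (-34 - 1*128)² = (-34 - 128)² = (-162)² = 26244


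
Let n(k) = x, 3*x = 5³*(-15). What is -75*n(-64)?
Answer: 46875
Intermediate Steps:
x = -625 (x = (5³*(-15))/3 = (125*(-15))/3 = (⅓)*(-1875) = -625)
n(k) = -625
-75*n(-64) = -75*(-625) = 46875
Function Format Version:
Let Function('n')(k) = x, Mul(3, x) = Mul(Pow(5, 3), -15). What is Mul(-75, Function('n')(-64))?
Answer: 46875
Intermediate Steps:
x = -625 (x = Mul(Rational(1, 3), Mul(Pow(5, 3), -15)) = Mul(Rational(1, 3), Mul(125, -15)) = Mul(Rational(1, 3), -1875) = -625)
Function('n')(k) = -625
Mul(-75, Function('n')(-64)) = Mul(-75, -625) = 46875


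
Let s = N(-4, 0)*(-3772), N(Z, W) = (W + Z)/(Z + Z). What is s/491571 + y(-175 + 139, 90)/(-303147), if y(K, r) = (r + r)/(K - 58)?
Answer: -2980812776/778206541671 ≈ -0.0038304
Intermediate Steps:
N(Z, W) = (W + Z)/(2*Z) (N(Z, W) = (W + Z)/((2*Z)) = (W + Z)*(1/(2*Z)) = (W + Z)/(2*Z))
s = -1886 (s = ((½)*(0 - 4)/(-4))*(-3772) = ((½)*(-¼)*(-4))*(-3772) = (½)*(-3772) = -1886)
y(K, r) = 2*r/(-58 + K) (y(K, r) = (2*r)/(-58 + K) = 2*r/(-58 + K))
s/491571 + y(-175 + 139, 90)/(-303147) = -1886/491571 + (2*90/(-58 + (-175 + 139)))/(-303147) = -1886*1/491571 + (2*90/(-58 - 36))*(-1/303147) = -1886/491571 + (2*90/(-94))*(-1/303147) = -1886/491571 + (2*90*(-1/94))*(-1/303147) = -1886/491571 - 90/47*(-1/303147) = -1886/491571 + 10/1583101 = -2980812776/778206541671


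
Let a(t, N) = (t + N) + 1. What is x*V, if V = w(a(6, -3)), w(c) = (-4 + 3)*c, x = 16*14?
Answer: -896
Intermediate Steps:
a(t, N) = 1 + N + t (a(t, N) = (N + t) + 1 = 1 + N + t)
x = 224
w(c) = -c
V = -4 (V = -(1 - 3 + 6) = -1*4 = -4)
x*V = 224*(-4) = -896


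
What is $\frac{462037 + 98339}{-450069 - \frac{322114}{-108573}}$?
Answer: $- \frac{336142008}{269972483} \approx -1.2451$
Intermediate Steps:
$\frac{462037 + 98339}{-450069 - \frac{322114}{-108573}} = \frac{560376}{-450069 - - \frac{322114}{108573}} = \frac{560376}{-450069 + \frac{322114}{108573}} = \frac{560376}{- \frac{48865019423}{108573}} = 560376 \left(- \frac{108573}{48865019423}\right) = - \frac{336142008}{269972483}$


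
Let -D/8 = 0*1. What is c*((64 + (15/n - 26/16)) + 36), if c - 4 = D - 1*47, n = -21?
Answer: -235167/56 ≈ -4199.4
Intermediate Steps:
D = 0 (D = -0 = -8*0 = 0)
c = -43 (c = 4 + (0 - 1*47) = 4 + (0 - 47) = 4 - 47 = -43)
c*((64 + (15/n - 26/16)) + 36) = -43*((64 + (15/(-21) - 26/16)) + 36) = -43*((64 + (15*(-1/21) - 26*1/16)) + 36) = -43*((64 + (-5/7 - 13/8)) + 36) = -43*((64 - 131/56) + 36) = -43*(3453/56 + 36) = -43*5469/56 = -235167/56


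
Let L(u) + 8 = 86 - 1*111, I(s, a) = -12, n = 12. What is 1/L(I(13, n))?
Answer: -1/33 ≈ -0.030303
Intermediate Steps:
L(u) = -33 (L(u) = -8 + (86 - 1*111) = -8 + (86 - 111) = -8 - 25 = -33)
1/L(I(13, n)) = 1/(-33) = -1/33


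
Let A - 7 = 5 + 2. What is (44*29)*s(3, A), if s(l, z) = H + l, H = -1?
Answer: 2552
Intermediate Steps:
A = 14 (A = 7 + (5 + 2) = 7 + 7 = 14)
s(l, z) = -1 + l
(44*29)*s(3, A) = (44*29)*(-1 + 3) = 1276*2 = 2552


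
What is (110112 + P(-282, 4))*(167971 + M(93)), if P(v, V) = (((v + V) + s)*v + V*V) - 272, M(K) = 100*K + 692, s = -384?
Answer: 52773148020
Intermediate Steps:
M(K) = 692 + 100*K
P(v, V) = -272 + V**2 + v*(-384 + V + v) (P(v, V) = (((v + V) - 384)*v + V*V) - 272 = (((V + v) - 384)*v + V**2) - 272 = ((-384 + V + v)*v + V**2) - 272 = (v*(-384 + V + v) + V**2) - 272 = (V**2 + v*(-384 + V + v)) - 272 = -272 + V**2 + v*(-384 + V + v))
(110112 + P(-282, 4))*(167971 + M(93)) = (110112 + (-272 + 4**2 + (-282)**2 - 384*(-282) + 4*(-282)))*(167971 + (692 + 100*93)) = (110112 + (-272 + 16 + 79524 + 108288 - 1128))*(167971 + (692 + 9300)) = (110112 + 186428)*(167971 + 9992) = 296540*177963 = 52773148020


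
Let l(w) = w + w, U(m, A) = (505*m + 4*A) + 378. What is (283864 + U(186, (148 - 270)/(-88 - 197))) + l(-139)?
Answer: 107700278/285 ≈ 3.7790e+5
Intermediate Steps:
U(m, A) = 378 + 4*A + 505*m (U(m, A) = (4*A + 505*m) + 378 = 378 + 4*A + 505*m)
l(w) = 2*w
(283864 + U(186, (148 - 270)/(-88 - 197))) + l(-139) = (283864 + (378 + 4*((148 - 270)/(-88 - 197)) + 505*186)) + 2*(-139) = (283864 + (378 + 4*(-122/(-285)) + 93930)) - 278 = (283864 + (378 + 4*(-122*(-1/285)) + 93930)) - 278 = (283864 + (378 + 4*(122/285) + 93930)) - 278 = (283864 + (378 + 488/285 + 93930)) - 278 = (283864 + 26878268/285) - 278 = 107779508/285 - 278 = 107700278/285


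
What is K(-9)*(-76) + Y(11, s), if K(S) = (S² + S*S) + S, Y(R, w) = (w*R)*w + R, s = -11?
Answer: -10286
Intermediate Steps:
Y(R, w) = R + R*w² (Y(R, w) = (R*w)*w + R = R*w² + R = R + R*w²)
K(S) = S + 2*S² (K(S) = (S² + S²) + S = 2*S² + S = S + 2*S²)
K(-9)*(-76) + Y(11, s) = -9*(1 + 2*(-9))*(-76) + 11*(1 + (-11)²) = -9*(1 - 18)*(-76) + 11*(1 + 121) = -9*(-17)*(-76) + 11*122 = 153*(-76) + 1342 = -11628 + 1342 = -10286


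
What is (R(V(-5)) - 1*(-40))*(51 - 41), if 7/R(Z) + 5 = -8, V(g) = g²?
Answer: 5130/13 ≈ 394.62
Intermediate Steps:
R(Z) = -7/13 (R(Z) = 7/(-5 - 8) = 7/(-13) = 7*(-1/13) = -7/13)
(R(V(-5)) - 1*(-40))*(51 - 41) = (-7/13 - 1*(-40))*(51 - 41) = (-7/13 + 40)*10 = (513/13)*10 = 5130/13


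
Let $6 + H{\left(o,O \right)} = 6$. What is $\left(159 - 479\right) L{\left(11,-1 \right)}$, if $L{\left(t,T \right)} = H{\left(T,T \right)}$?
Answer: $0$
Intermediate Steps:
$H{\left(o,O \right)} = 0$ ($H{\left(o,O \right)} = -6 + 6 = 0$)
$L{\left(t,T \right)} = 0$
$\left(159 - 479\right) L{\left(11,-1 \right)} = \left(159 - 479\right) 0 = \left(-320\right) 0 = 0$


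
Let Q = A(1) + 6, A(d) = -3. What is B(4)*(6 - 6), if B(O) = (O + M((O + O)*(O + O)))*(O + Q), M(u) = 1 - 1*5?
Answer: 0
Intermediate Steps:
M(u) = -4 (M(u) = 1 - 5 = -4)
Q = 3 (Q = -3 + 6 = 3)
B(O) = (-4 + O)*(3 + O) (B(O) = (O - 4)*(O + 3) = (-4 + O)*(3 + O))
B(4)*(6 - 6) = (-12 + 4**2 - 1*4)*(6 - 6) = (-12 + 16 - 4)*0 = 0*0 = 0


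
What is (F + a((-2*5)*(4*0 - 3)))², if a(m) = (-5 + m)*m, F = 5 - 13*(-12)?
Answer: 829921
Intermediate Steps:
F = 161 (F = 5 + 156 = 161)
a(m) = m*(-5 + m)
(F + a((-2*5)*(4*0 - 3)))² = (161 + ((-2*5)*(4*0 - 3))*(-5 + (-2*5)*(4*0 - 3)))² = (161 + (-10*(0 - 3))*(-5 - 10*(0 - 3)))² = (161 + (-10*(-3))*(-5 - 10*(-3)))² = (161 + 30*(-5 + 30))² = (161 + 30*25)² = (161 + 750)² = 911² = 829921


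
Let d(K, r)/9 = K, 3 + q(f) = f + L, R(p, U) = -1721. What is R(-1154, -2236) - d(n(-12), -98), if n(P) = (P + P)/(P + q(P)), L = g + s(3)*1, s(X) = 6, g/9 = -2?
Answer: -22445/13 ≈ -1726.5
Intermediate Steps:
g = -18 (g = 9*(-2) = -18)
L = -12 (L = -18 + 6*1 = -18 + 6 = -12)
q(f) = -15 + f (q(f) = -3 + (f - 12) = -3 + (-12 + f) = -15 + f)
n(P) = 2*P/(-15 + 2*P) (n(P) = (P + P)/(P + (-15 + P)) = (2*P)/(-15 + 2*P) = 2*P/(-15 + 2*P))
d(K, r) = 9*K
R(-1154, -2236) - d(n(-12), -98) = -1721 - 9*2*(-12)/(-15 + 2*(-12)) = -1721 - 9*2*(-12)/(-15 - 24) = -1721 - 9*2*(-12)/(-39) = -1721 - 9*2*(-12)*(-1/39) = -1721 - 9*8/13 = -1721 - 1*72/13 = -1721 - 72/13 = -22445/13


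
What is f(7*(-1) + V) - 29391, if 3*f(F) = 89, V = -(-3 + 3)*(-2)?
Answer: -88084/3 ≈ -29361.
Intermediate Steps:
V = 0 (V = -0*(-2) = -1*0 = 0)
f(F) = 89/3 (f(F) = (⅓)*89 = 89/3)
f(7*(-1) + V) - 29391 = 89/3 - 29391 = -88084/3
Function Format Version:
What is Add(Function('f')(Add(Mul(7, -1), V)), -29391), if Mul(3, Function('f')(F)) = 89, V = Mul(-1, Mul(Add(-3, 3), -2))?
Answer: Rational(-88084, 3) ≈ -29361.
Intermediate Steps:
V = 0 (V = Mul(-1, Mul(0, -2)) = Mul(-1, 0) = 0)
Function('f')(F) = Rational(89, 3) (Function('f')(F) = Mul(Rational(1, 3), 89) = Rational(89, 3))
Add(Function('f')(Add(Mul(7, -1), V)), -29391) = Add(Rational(89, 3), -29391) = Rational(-88084, 3)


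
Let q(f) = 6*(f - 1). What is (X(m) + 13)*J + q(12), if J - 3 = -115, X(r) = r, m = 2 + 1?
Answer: -1726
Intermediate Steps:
m = 3
J = -112 (J = 3 - 115 = -112)
q(f) = -6 + 6*f (q(f) = 6*(-1 + f) = -6 + 6*f)
(X(m) + 13)*J + q(12) = (3 + 13)*(-112) + (-6 + 6*12) = 16*(-112) + (-6 + 72) = -1792 + 66 = -1726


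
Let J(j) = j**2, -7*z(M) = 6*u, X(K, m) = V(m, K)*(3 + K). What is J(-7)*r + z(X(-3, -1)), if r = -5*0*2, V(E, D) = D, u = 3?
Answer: -18/7 ≈ -2.5714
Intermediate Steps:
X(K, m) = K*(3 + K)
z(M) = -18/7 (z(M) = -6*3/7 = -1/7*18 = -18/7)
r = 0 (r = 0*2 = 0)
J(-7)*r + z(X(-3, -1)) = (-7)**2*0 - 18/7 = 49*0 - 18/7 = 0 - 18/7 = -18/7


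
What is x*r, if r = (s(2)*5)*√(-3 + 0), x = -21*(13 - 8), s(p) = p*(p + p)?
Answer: -4200*I*√3 ≈ -7274.6*I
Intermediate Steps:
s(p) = 2*p² (s(p) = p*(2*p) = 2*p²)
x = -105 (x = -21*5 = -105)
r = 40*I*√3 (r = ((2*2²)*5)*√(-3 + 0) = ((2*4)*5)*√(-3) = (8*5)*(I*√3) = 40*(I*√3) = 40*I*√3 ≈ 69.282*I)
x*r = -4200*I*√3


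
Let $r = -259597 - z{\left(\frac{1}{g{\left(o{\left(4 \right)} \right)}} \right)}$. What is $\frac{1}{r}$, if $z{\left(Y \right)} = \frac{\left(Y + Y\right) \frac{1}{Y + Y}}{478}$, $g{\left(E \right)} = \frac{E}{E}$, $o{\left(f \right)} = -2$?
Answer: $- \frac{478}{124087367} \approx -3.8521 \cdot 10^{-6}$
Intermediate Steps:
$g{\left(E \right)} = 1$
$z{\left(Y \right)} = \frac{1}{478}$ ($z{\left(Y \right)} = \frac{2 Y}{2 Y} \frac{1}{478} = 2 Y \frac{1}{2 Y} \frac{1}{478} = 1 \cdot \frac{1}{478} = \frac{1}{478}$)
$r = - \frac{124087367}{478}$ ($r = -259597 - \frac{1}{478} = - \frac{124087367}{478} \approx -2.596 \cdot 10^{5}$)
$\frac{1}{r} = \frac{1}{- \frac{124087367}{478}} = - \frac{478}{124087367}$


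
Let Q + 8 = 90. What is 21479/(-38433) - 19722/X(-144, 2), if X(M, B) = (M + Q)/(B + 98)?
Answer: 37898115451/1191423 ≈ 31809.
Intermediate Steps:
Q = 82 (Q = -8 + 90 = 82)
X(M, B) = (82 + M)/(98 + B) (X(M, B) = (M + 82)/(B + 98) = (82 + M)/(98 + B))
21479/(-38433) - 19722/X(-144, 2) = 21479/(-38433) - 19722*(98 + 2)/(82 - 144) = 21479*(-1/38433) - 19722/(-62/100) = -21479/38433 - 19722/((1/100)*(-62)) = -21479/38433 - 19722/(-31/50) = -21479/38433 - 19722*(-50/31) = -21479/38433 + 986100/31 = 37898115451/1191423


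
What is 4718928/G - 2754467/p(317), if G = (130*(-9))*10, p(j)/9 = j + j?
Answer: -1643151863/1854450 ≈ -886.06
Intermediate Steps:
p(j) = 18*j (p(j) = 9*(j + j) = 9*(2*j) = 18*j)
G = -11700 (G = -1170*10 = -11700)
4718928/G - 2754467/p(317) = 4718928/(-11700) - 2754467/(18*317) = 4718928*(-1/11700) - 2754467/5706 = -393244/975 - 2754467*1/5706 = -393244/975 - 2754467/5706 = -1643151863/1854450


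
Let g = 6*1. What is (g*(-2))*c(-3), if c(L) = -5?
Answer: 60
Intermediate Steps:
g = 6
(g*(-2))*c(-3) = (6*(-2))*(-5) = -12*(-5) = 60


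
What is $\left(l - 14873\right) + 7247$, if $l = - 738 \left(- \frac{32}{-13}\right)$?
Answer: $- \frac{122754}{13} \approx -9442.6$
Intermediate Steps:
$l = - \frac{23616}{13}$ ($l = - 738 \left(\left(-32\right) \left(- \frac{1}{13}\right)\right) = \left(-738\right) \frac{32}{13} = - \frac{23616}{13} \approx -1816.6$)
$\left(l - 14873\right) + 7247 = \left(- \frac{23616}{13} - 14873\right) + 7247 = - \frac{216965}{13} + 7247 = - \frac{122754}{13}$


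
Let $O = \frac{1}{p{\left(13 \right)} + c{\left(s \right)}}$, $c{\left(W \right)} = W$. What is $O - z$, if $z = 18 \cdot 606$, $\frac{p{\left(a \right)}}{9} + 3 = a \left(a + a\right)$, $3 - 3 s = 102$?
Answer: $- \frac{32527655}{2982} \approx -10908.0$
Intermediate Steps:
$s = -33$ ($s = 1 - 34 = -33$)
$p{\left(a \right)} = -27 + 18 a^{2}$ ($p{\left(a \right)} = -27 + 9 a \left(a + a\right) = -27 + 9 a 2 a = -27 + 9 \cdot 2 a^{2} = -27 + 18 a^{2}$)
$z = 10908$
$O = \frac{1}{2982}$ ($O = \frac{1}{\left(-27 + 18 \cdot 13^{2}\right) - 33} = \frac{1}{\left(-27 + 18 \cdot 169\right) - 33} = \frac{1}{\left(-27 + 3042\right) - 33} = \frac{1}{3015 - 33} = \frac{1}{2982} \approx 0.00033535$)
$O - z = \frac{1}{2982} - 10908 = - \frac{32527655}{2982}$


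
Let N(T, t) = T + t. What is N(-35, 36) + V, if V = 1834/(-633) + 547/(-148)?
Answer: -523999/93684 ≈ -5.5933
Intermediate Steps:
V = -617683/93684 (V = 1834*(-1/633) + 547*(-1/148) = -1834/633 - 547/148 = -617683/93684 ≈ -6.5933)
N(-35, 36) + V = (-35 + 36) - 617683/93684 = 1 - 617683/93684 = -523999/93684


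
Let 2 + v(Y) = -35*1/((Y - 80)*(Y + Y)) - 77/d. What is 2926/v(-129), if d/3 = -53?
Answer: -8362115916/4333589 ≈ -1929.6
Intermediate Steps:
d = -159 (d = 3*(-53) = -159)
v(Y) = -241/159 - 35/(2*Y*(-80 + Y)) (v(Y) = -2 + (-35*1/((Y - 80)*(Y + Y)) - 77/(-159)) = -2 + (-35*1/(2*Y*(-80 + Y)) - 77*(-1/159)) = -2 + (-35*1/(2*Y*(-80 + Y)) + 77/159) = -2 + (-35/(2*Y*(-80 + Y)) + 77/159) = -2 + (77/159 - 35/(2*Y*(-80 + Y))) = -241/159 - 35/(2*Y*(-80 + Y)))
2926/v(-129) = 2926/(((1/318)*(-5565 - 482*(-129)² + 38560*(-129))/(-129*(-80 - 129)))) = 2926/(((1/318)*(-1/129)*(-5565 - 482*16641 - 4974240)/(-209))) = 2926/(((1/318)*(-1/129)*(-1/209)*(-5565 - 8020962 - 4974240))) = 2926/(((1/318)*(-1/129)*(-1/209)*(-13000767))) = 2926/(-4333589/2857866) = 2926*(-2857866/4333589) = -8362115916/4333589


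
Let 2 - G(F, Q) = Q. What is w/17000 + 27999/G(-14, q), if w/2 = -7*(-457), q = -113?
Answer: 47671877/195500 ≈ 243.85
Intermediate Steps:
G(F, Q) = 2 - Q
w = 6398 (w = 2*(-7*(-457)) = 2*3199 = 6398)
w/17000 + 27999/G(-14, q) = 6398/17000 + 27999/(2 - 1*(-113)) = 6398*(1/17000) + 27999/(2 + 113) = 3199/8500 + 27999/115 = 47671877/195500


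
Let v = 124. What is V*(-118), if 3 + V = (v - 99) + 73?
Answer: -11210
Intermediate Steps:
V = 95 (V = -3 + ((124 - 99) + 73) = -3 + (25 + 73) = -3 + 98 = 95)
V*(-118) = 95*(-118) = -11210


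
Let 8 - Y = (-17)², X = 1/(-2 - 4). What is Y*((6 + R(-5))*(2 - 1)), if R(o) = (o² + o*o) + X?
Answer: -94135/6 ≈ -15689.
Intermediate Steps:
X = -⅙ (X = 1/(-6) = -⅙ ≈ -0.16667)
Y = -281 (Y = 8 - 1*(-17)² = 8 - 1*289 = 8 - 289 = -281)
R(o) = -⅙ + 2*o² (R(o) = (o² + o*o) - ⅙ = (o² + o²) - ⅙ = 2*o² - ⅙ = -⅙ + 2*o²)
Y*((6 + R(-5))*(2 - 1)) = -281*(6 + (-⅙ + 2*(-5)²))*(2 - 1) = -281*(6 + (-⅙ + 2*25)) = -281*(6 + (-⅙ + 50)) = -281*(6 + 299/6) = -94135/6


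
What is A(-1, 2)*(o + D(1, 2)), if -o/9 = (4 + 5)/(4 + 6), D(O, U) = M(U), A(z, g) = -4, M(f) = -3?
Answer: 222/5 ≈ 44.400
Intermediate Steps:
D(O, U) = -3
o = -81/10 (o = -9*(4 + 5)/(4 + 6) = -81/10 ≈ -8.1000)
A(-1, 2)*(o + D(1, 2)) = -4*(-81/10 - 3) = -4*(-111/10) = 222/5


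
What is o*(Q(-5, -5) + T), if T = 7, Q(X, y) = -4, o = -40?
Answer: -120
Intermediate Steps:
o*(Q(-5, -5) + T) = -40*(-4 + 7) = -40*3 = -120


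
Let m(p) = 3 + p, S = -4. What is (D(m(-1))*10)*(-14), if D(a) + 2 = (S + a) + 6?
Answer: -280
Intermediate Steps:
D(a) = a (D(a) = -2 + ((-4 + a) + 6) = -2 + (2 + a) = a)
(D(m(-1))*10)*(-14) = ((3 - 1)*10)*(-14) = (2*10)*(-14) = 20*(-14) = -280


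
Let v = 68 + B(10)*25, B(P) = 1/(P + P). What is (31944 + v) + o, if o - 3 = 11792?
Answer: 175233/4 ≈ 43808.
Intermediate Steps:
B(P) = 1/(2*P)
o = 11795 (o = 3 + 11792 = 11795)
v = 277/4 (v = 68 + ((½)/10)*25 = 68 + ((½)*(⅒))*25 = 68 + (1/20)*25 = 68 + 5/4 = 277/4 ≈ 69.250)
(31944 + v) + o = (31944 + 277/4) + 11795 = 128053/4 + 11795 = 175233/4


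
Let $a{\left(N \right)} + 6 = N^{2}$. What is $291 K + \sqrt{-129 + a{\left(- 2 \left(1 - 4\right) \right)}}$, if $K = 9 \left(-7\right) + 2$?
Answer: $-17751 + 3 i \sqrt{11} \approx -17751.0 + 9.9499 i$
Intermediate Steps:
$a{\left(N \right)} = -6 + N^{2}$
$K = -61$ ($K = -63 + 2 = -61$)
$291 K + \sqrt{-129 + a{\left(- 2 \left(1 - 4\right) \right)}} = 291 \left(-61\right) + \sqrt{-129 - \left(6 - \left(- 2 \left(1 - 4\right)\right)^{2}\right)} = -17751 + \sqrt{-129 - \left(6 - \left(\left(-2\right) \left(-3\right)\right)^{2}\right)} = -17751 + \sqrt{-129 - \left(6 - 6^{2}\right)} = -17751 + \sqrt{-129 + \left(-6 + 36\right)} = -17751 + \sqrt{-129 + 30} = -17751 + \sqrt{-99} = -17751 + 3 i \sqrt{11}$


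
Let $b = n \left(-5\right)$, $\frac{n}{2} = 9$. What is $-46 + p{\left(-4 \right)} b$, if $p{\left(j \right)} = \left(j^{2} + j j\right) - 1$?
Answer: $-2836$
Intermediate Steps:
$n = 18$ ($n = 2 \cdot 9 = 18$)
$b = -90$ ($b = 18 \left(-5\right) = -90$)
$p{\left(j \right)} = -1 + 2 j^{2}$ ($p{\left(j \right)} = \left(j^{2} + j^{2}\right) - 1 = 2 j^{2} - 1 = -1 + 2 j^{2}$)
$-46 + p{\left(-4 \right)} b = -46 + \left(-1 + 2 \left(-4\right)^{2}\right) \left(-90\right) = -46 + \left(-1 + 2 \cdot 16\right) \left(-90\right) = -46 + \left(-1 + 32\right) \left(-90\right) = -46 + 31 \left(-90\right) = -46 - 2790 = -2836$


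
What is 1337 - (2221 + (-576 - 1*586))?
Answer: 278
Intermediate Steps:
1337 - (2221 + (-576 - 1*586)) = 1337 - (2221 + (-576 - 586)) = 1337 - (2221 - 1162) = 1337 - 1*1059 = 1337 - 1059 = 278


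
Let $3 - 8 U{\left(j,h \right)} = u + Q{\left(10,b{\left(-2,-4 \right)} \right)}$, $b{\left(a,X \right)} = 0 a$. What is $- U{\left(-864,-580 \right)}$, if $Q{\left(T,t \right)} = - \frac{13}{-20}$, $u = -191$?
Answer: $- \frac{3867}{160} \approx -24.169$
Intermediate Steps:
$b{\left(a,X \right)} = 0$
$Q{\left(T,t \right)} = \frac{13}{20}$ ($Q{\left(T,t \right)} = \left(-13\right) \left(- \frac{1}{20}\right) = \frac{13}{20}$)
$U{\left(j,h \right)} = \frac{3867}{160}$ ($U{\left(j,h \right)} = \frac{3}{8} - \frac{-191 + \frac{13}{20}}{8} = \frac{3}{8} - - \frac{3807}{160} = \frac{3}{8} + \frac{3807}{160} = \frac{3867}{160}$)
$- U{\left(-864,-580 \right)} = \left(-1\right) \frac{3867}{160} = - \frac{3867}{160}$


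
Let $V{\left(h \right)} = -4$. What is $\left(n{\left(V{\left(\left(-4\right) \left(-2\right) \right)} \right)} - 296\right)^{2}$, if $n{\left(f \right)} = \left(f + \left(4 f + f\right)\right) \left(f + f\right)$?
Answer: $10816$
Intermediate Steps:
$n{\left(f \right)} = 12 f^{2}$ ($n{\left(f \right)} = \left(f + 5 f\right) 2 f = 6 f 2 f = 12 f^{2}$)
$\left(n{\left(V{\left(\left(-4\right) \left(-2\right) \right)} \right)} - 296\right)^{2} = \left(12 \left(-4\right)^{2} - 296\right)^{2} = \left(12 \cdot 16 - 296\right)^{2} = \left(192 - 296\right)^{2} = \left(-104\right)^{2} = 10816$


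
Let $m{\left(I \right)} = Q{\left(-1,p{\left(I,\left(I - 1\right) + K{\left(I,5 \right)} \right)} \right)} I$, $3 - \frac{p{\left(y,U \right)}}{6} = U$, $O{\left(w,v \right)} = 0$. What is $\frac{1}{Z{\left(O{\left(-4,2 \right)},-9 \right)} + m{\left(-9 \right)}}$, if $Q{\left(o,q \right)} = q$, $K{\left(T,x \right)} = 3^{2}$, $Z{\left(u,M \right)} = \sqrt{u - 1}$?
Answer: $- \frac{216}{46657} - \frac{i}{46657} \approx -0.0046295 - 2.1433 \cdot 10^{-5} i$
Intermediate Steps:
$Z{\left(u,M \right)} = \sqrt{-1 + u}$
$K{\left(T,x \right)} = 9$
$p{\left(y,U \right)} = 18 - 6 U$
$m{\left(I \right)} = I \left(-30 - 6 I\right)$ ($m{\left(I \right)} = \left(18 - 6 \left(\left(I - 1\right) + 9\right)\right) I = \left(18 - 6 \left(\left(-1 + I\right) + 9\right)\right) I = \left(18 - 6 \left(8 + I\right)\right) I = \left(18 - \left(48 + 6 I\right)\right) I = \left(-30 - 6 I\right) I = I \left(-30 - 6 I\right)$)
$\frac{1}{Z{\left(O{\left(-4,2 \right)},-9 \right)} + m{\left(-9 \right)}} = \frac{1}{\sqrt{-1 + 0} - - 54 \left(5 - 9\right)} = \frac{1}{\sqrt{-1} - \left(-54\right) \left(-4\right)} = \frac{1}{i - 216} = \frac{1}{-216 + i} = \frac{-216 - i}{46657}$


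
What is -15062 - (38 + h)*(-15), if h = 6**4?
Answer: 4948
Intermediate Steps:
h = 1296
-15062 - (38 + h)*(-15) = -15062 - (38 + 1296)*(-15) = -15062 - 1334*(-15) = -15062 - 1*(-20010) = -15062 + 20010 = 4948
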